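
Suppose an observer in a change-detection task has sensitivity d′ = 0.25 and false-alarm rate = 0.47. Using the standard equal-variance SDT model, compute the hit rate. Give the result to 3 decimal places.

hit rate = 0.569

z(false-alarm rate) = z(0.47) = -0.0753
z(H) = z(FA) + d' = -0.0753 + 0.25 = 0.1747
hit rate = Φ(0.1747) = 0.5693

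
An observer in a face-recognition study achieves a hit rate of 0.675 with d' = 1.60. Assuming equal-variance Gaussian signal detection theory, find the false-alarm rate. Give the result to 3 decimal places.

z(hit rate) = z(0.675) = 0.4538
z(FA) = z(H) − d' = 0.4538 − 1.60 = -1.1462
false-alarm rate = Φ(-1.1462) = 0.1259

false-alarm rate = 0.126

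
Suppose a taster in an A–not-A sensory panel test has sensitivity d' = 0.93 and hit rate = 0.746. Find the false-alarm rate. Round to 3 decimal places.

z(hit rate) = z(0.746) = 0.6620
z(FA) = z(H) − d' = 0.6620 − 0.93 = -0.2680
false-alarm rate = Φ(-0.2680) = 0.3943

false-alarm rate = 0.394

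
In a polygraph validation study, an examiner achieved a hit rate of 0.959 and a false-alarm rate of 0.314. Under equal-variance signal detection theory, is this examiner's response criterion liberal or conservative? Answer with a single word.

liberal

z(H) = 1.739, z(FA) = -0.485
c = −½·(z(H) + z(FA)) = -0.627
c < 0 → liberal criterion (biased toward responding “yes”).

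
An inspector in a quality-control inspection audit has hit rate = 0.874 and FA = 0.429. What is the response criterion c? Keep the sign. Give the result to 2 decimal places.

c = -0.48

z(H) = z(0.874) = 1.146
z(FA) = z(0.429) = -0.179
c = −½·[z(H) + z(FA)] = −0.5 × (1.146 + (-0.179)) = -0.4835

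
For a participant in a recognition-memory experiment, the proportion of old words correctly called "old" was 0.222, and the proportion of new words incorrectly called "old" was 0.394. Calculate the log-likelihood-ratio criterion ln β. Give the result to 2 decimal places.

ln β = -0.26

z(0.222) = -0.765, z(0.394) = -0.269
ln β = −½·[z(H)² − z(FA)²] = −0.5 × (0.585 − 0.072) = -0.2565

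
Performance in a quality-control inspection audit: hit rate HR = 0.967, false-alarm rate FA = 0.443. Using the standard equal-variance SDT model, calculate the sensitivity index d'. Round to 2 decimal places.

z(0.967) = 1.8384, z(0.443) = -0.1434
d' = z(H) − z(FA) = 1.8384 − (-0.1434) = 1.9818

d' = 1.98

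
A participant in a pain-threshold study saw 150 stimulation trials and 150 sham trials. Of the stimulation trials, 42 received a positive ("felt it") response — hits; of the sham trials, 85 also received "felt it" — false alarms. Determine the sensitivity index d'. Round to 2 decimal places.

d' = -0.75

H = 42/150 = 0.2800
FA = 85/150 = 0.5667
Φ⁻¹(H) = -0.583
Φ⁻¹(FA) = 0.168
d' = z(H) − z(FA) = -0.583 − 0.168 = -0.751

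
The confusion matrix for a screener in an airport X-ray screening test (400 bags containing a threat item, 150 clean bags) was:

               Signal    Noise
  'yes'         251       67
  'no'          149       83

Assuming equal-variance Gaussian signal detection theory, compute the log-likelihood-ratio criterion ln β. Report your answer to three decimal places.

ln β = -0.044

H = 251/400 = 0.6275
FA = 67/150 = 0.4467
z(H) = z(0.6275) = 0.3252
z(FA) = z(0.4467) = -0.1340
ln β = −½·[z(H)² − z(FA)²] = −0.5 × (0.1058 − 0.0180) = -0.0439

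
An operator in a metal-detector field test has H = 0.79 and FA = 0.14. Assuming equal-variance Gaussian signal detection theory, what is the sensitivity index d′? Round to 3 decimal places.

z(H) = z(0.79) = 0.8064
z(FA) = z(0.14) = -1.0803
d' = z(H) − z(FA) = 0.8064 − (-1.0803) = 1.8867

d′ = 1.887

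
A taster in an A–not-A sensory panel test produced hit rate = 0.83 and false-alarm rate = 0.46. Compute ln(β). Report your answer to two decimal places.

z(H) = z(0.83) = 0.954
z(FA) = z(0.46) = -0.100
ln β = −½·[z(H)² − z(FA)²] = −0.5 × (0.910 − 0.010) = -0.450

ln β = -0.45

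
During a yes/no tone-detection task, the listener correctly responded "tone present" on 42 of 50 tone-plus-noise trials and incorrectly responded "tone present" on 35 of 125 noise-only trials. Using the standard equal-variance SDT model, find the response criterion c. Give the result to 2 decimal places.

H = 42/50 = 0.8400
FA = 35/125 = 0.2800
Φ⁻¹(H) = Φ⁻¹(0.8400) = 0.9945
Φ⁻¹(FA) = Φ⁻¹(0.2800) = -0.5828
c = −½·[z(H) + z(FA)] = −0.5 × (0.9945 + (-0.5828)) = -0.20585

c = -0.21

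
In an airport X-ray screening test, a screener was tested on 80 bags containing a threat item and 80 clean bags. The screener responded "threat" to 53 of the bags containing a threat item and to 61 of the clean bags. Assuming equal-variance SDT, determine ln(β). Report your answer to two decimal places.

ln β = 0.17

H = 53/80 = 0.6625
FA = 61/80 = 0.7625
z(H) = z(0.6625) = 0.419
z(FA) = z(0.7625) = 0.714
ln β = −½·[z(H)² − z(FA)²] = −0.5 × (0.176 − 0.510) = 0.167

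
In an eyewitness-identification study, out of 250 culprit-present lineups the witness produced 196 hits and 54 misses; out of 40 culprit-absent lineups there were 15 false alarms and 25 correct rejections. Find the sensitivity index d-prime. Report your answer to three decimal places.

H = 196/250 = 0.7840
FA = 15/40 = 0.3750
z(0.7840) = 0.7858, z(0.3750) = -0.3186
d' = z(H) − z(FA) = 0.7858 − (-0.3186) = 1.1044

d-prime = 1.104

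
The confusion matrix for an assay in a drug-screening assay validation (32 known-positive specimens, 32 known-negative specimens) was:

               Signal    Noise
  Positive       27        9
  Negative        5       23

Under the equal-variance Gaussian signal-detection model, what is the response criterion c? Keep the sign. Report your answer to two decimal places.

H = 27/32 = 0.8438
FA = 9/32 = 0.2812
z(H) = z(0.8438) = 1.010
z(FA) = z(0.2812) = -0.579
c = −½·[z(H) + z(FA)] = −0.5 × (1.010 + (-0.579)) = -0.2155
c < 0: the assay has a liberal response bias.

c = -0.22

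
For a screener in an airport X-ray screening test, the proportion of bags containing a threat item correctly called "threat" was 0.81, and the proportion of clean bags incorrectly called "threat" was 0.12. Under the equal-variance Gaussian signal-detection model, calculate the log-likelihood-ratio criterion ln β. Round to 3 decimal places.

ln β = 0.305

Φ⁻¹(0.81) = 0.8779, Φ⁻¹(0.12) = -1.1750
ln β = −½·[z(H)² − z(FA)²] = −0.5 × (0.7707 − 1.3806) = 0.30495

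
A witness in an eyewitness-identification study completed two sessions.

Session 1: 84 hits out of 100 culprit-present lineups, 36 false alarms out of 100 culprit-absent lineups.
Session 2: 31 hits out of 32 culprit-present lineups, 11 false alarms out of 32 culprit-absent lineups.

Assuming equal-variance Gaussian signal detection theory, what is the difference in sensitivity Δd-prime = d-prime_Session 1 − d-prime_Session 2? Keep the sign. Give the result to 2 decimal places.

Δd-prime = -0.91

Session 1: z(0.8400) = 0.994, z(0.3600) = -0.358, d' = 1.352
Session 2: z(0.9688) = 1.863, z(0.3438) = -0.402, d' = 2.265
Δd' = d'_Session 1 − d'_Session 2 = 1.352 − 2.265 = -0.913
Session 2 has the higher sensitivity.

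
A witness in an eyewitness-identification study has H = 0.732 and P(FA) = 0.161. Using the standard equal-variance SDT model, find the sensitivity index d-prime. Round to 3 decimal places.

z(H) = 0.6189
z(FA) = -0.9904
d' = z(H) − z(FA) = 0.6189 − (-0.9904) = 1.6093

d-prime = 1.609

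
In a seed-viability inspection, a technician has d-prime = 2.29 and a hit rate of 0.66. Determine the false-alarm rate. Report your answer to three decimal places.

z(hit rate) = z(0.66) = 0.4125
z(FA) = z(H) − d' = 0.4125 − 2.29 = -1.8775
false-alarm rate = Φ(-1.8775) = 0.0302

false-alarm rate = 0.030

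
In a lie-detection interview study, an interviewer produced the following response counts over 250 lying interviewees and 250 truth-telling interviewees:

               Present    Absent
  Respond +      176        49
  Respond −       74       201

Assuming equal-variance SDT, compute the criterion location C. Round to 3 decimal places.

C = 0.160

H = 176/250 = 0.7040
FA = 49/250 = 0.1960
z(H) = z(0.7040) = 0.5359
z(FA) = z(0.1960) = -0.8560
c = −½·[z(H) + z(FA)] = −0.5 × (0.5359 + (-0.8560)) = 0.16005
c > 0: the interviewer has a conservative response bias.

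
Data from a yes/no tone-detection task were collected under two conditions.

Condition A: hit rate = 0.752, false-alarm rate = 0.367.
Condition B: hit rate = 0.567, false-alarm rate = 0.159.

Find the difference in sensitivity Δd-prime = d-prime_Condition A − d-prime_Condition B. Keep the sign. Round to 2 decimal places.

Condition A: z(0.752) = 0.681, z(0.367) = -0.340, d' = 1.021
Condition B: z(0.567) = 0.169, z(0.159) = -0.999, d' = 1.168
Δd' = d'_Condition A − d'_Condition B = 1.021 − 1.168 = -0.147
Condition B has the higher sensitivity.

Δd-prime = -0.15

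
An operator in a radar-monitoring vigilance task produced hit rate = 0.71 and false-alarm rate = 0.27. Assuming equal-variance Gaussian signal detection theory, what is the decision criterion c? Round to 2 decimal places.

z(H) = 0.5534
z(FA) = -0.6128
c = −½·[z(H) + z(FA)] = −0.5 × (0.5534 + (-0.6128)) = 0.0297

c = 0.03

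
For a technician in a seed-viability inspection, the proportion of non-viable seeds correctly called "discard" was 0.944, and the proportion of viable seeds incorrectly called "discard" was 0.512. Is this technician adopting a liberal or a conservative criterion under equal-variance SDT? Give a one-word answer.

liberal

z(H) = 1.589, z(FA) = 0.030
c = −½·(z(H) + z(FA)) = -0.8095
c < 0 → liberal criterion (biased toward responding “yes”).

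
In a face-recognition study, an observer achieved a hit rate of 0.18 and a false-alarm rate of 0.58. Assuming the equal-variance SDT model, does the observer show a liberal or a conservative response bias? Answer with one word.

z(H) = -0.915, z(FA) = 0.202
c = −½·(z(H) + z(FA)) = 0.3565
c > 0 → conservative criterion (biased toward responding “no”).

conservative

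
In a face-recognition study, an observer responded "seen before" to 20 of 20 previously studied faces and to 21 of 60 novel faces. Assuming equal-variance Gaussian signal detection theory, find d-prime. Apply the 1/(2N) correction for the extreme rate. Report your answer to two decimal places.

d-prime = 2.35

The hit rate is 20/20 = 1, so apply the 1/(2N) correction: H → 1 − 1/(2·20) = 0.97500.
z(H) = z(0.97500) = 1.960
z(FA) = z(0.35000) = -0.385
d' = 1.960 − (-0.385) = 2.345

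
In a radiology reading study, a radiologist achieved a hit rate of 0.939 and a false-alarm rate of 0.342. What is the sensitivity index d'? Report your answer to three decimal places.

d' = 1.953

Φ⁻¹(0.939) = 1.5464, Φ⁻¹(0.342) = -0.4070
d' = z(H) − z(FA) = 1.5464 − (-0.4070) = 1.9534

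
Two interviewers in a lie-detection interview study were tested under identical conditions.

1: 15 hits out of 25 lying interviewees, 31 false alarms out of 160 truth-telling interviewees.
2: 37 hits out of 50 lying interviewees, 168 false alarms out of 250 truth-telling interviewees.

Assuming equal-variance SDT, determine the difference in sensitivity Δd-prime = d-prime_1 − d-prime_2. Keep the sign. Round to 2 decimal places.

1: z(0.6000) = 0.253, z(0.1938) = -0.864, d' = 1.117
2: z(0.7400) = 0.643, z(0.6720) = 0.445, d' = 0.198
Δd' = d'_1 − d'_2 = 1.117 − 0.198 = 0.919
1 has the higher sensitivity.

Δd-prime = 0.92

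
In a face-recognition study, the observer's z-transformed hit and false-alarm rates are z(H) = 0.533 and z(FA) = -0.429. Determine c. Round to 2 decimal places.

c = −½·[z(H) + z(FA)] = −½·(0.533 + (-0.429)) = -0.052

c = -0.05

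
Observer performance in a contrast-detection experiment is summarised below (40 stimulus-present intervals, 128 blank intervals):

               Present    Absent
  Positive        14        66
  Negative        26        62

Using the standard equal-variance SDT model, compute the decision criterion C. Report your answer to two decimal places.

H = 14/40 = 0.3500
FA = 66/128 = 0.5156
Φ⁻¹(0.3500) = -0.385, Φ⁻¹(0.5156) = 0.039
c = −½·[z(H) + z(FA)] = −0.5 × (-0.385 + 0.039) = 0.173

C = 0.17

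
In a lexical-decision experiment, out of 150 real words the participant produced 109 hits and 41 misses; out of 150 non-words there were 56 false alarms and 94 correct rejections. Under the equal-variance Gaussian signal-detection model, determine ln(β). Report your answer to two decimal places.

H = 109/150 = 0.7267
FA = 56/150 = 0.3733
z(H) = z(0.7267) = 0.603
z(FA) = z(0.3733) = -0.323
ln β = −½·[z(H)² − z(FA)²] = −0.5 × (0.364 − 0.104) = -0.130

ln β = -0.13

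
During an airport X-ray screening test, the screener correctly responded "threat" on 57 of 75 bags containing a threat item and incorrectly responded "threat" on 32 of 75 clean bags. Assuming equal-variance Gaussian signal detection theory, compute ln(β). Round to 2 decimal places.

H = 57/75 = 0.7600
FA = 32/75 = 0.4267
z(H) = z(0.7600) = 0.706
z(FA) = z(0.4267) = -0.185
ln β = −½·[z(H)² − z(FA)²] = −0.5 × (0.498 − 0.034) = -0.232

ln β = -0.23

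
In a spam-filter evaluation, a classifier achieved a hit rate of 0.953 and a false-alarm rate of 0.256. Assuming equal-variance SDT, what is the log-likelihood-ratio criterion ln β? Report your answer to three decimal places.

z(H) = z(0.953) = 1.6747
z(FA) = z(0.256) = -0.6557
ln β = −½·[z(H)² − z(FA)²] = −0.5 × (2.8046 − 0.4299) = -1.18735

ln β = -1.187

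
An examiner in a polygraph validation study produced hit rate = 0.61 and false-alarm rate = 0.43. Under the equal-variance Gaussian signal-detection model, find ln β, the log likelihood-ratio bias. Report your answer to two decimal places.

Φ⁻¹(H) = Φ⁻¹(0.61) = 0.279
Φ⁻¹(FA) = Φ⁻¹(0.43) = -0.176
ln β = −½·[z(H)² − z(FA)²] = −0.5 × (0.078 − 0.031) = -0.0235

ln β = -0.02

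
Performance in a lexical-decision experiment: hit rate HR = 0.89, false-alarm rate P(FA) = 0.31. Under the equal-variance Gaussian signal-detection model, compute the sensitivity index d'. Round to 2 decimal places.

z(H) = z(0.89) = 1.227
z(FA) = z(0.31) = -0.496
d' = z(H) − z(FA) = 1.227 − (-0.496) = 1.723

d' = 1.72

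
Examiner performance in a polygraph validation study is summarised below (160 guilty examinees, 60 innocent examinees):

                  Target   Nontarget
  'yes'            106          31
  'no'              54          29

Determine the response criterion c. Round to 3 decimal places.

H = 106/160 = 0.6625
FA = 31/60 = 0.5167
z(H) = z(0.6625) = 0.4193
z(FA) = z(0.5167) = 0.0419
c = −½·[z(H) + z(FA)] = −0.5 × (0.4193 + 0.0419) = -0.2306
c < 0: the examiner has a liberal response bias.

c = -0.231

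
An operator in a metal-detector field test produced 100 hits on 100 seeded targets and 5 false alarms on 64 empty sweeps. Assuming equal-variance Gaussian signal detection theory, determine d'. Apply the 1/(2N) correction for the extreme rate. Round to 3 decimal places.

d' = 3.994

The hit rate is 100/100 = 1, so apply the 1/(2N) correction: H → 1 − 1/(2·100) = 0.99500.
z(H) = z(0.99500) = 2.5758
z(FA) = z(0.07812) = -1.4178
d' = 2.5758 − (-1.4178) = 3.9936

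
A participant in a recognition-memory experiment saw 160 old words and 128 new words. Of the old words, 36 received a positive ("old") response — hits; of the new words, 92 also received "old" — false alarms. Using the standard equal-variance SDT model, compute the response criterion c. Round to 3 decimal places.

c = 0.088

H = 36/160 = 0.2250
FA = 92/128 = 0.7188
Φ⁻¹(0.2250) = -0.7554, Φ⁻¹(0.7188) = 0.5793
c = −½·[z(H) + z(FA)] = −0.5 × (-0.7554 + 0.5793) = 0.08805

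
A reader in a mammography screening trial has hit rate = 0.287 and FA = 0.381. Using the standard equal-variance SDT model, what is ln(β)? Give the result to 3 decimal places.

ln β = -0.112

Φ⁻¹(H) = -0.5622
Φ⁻¹(FA) = -0.3029
ln β = −½·[z(H)² − z(FA)²] = −0.5 × (0.3161 − 0.0917) = -0.1122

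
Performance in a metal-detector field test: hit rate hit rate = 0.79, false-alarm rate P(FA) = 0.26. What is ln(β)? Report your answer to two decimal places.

z(H) = z(0.79) = 0.806
z(FA) = z(0.26) = -0.643
ln β = −½·[z(H)² − z(FA)²] = −0.5 × (0.650 − 0.413) = -0.1185

ln β = -0.12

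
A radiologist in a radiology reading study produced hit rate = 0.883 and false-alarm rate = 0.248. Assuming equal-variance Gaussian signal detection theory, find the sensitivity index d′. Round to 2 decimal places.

d′ = 1.87

z(0.883) = 1.190, z(0.248) = -0.681
d' = z(H) − z(FA) = 1.190 − (-0.681) = 1.871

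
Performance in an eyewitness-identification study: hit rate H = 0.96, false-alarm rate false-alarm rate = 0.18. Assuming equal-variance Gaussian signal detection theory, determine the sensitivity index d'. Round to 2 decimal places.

z(H) = z(0.96) = 1.7507
z(FA) = z(0.18) = -0.9154
d' = z(H) − z(FA) = 1.7507 − (-0.9154) = 2.6661

d' = 2.67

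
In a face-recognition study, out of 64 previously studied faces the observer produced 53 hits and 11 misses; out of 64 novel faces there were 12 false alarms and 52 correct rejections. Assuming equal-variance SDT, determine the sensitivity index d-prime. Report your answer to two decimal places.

d-prime = 1.83

H = 53/64 = 0.8281
FA = 12/64 = 0.1875
Φ⁻¹(H) = Φ⁻¹(0.8281) = 0.947
Φ⁻¹(FA) = Φ⁻¹(0.1875) = -0.887
d' = z(H) − z(FA) = 0.947 − (-0.887) = 1.834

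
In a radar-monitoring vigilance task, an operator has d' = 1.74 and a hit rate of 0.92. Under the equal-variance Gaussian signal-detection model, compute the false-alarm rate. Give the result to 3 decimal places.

z(hit rate) = z(0.92) = 1.4051
z(FA) = z(H) − d' = 1.4051 − 1.74 = -0.3349
false-alarm rate = Φ(-0.3349) = 0.3689

false-alarm rate = 0.369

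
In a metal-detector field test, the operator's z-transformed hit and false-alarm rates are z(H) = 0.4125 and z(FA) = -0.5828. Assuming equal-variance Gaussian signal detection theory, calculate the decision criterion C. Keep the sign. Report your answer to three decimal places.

C = 0.085

c = −½·[z(H) + z(FA)] = −½·(0.4125 + (-0.5828)) = 0.08515
c > 0: the operator has a conservative response bias.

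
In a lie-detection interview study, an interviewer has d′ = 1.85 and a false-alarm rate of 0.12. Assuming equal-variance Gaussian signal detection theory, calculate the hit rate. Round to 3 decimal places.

z(false-alarm rate) = z(0.12) = -1.1750
z(H) = z(FA) + d' = -1.1750 + 1.85 = 0.6750
hit rate = Φ(0.6750) = 0.7502

hit rate = 0.750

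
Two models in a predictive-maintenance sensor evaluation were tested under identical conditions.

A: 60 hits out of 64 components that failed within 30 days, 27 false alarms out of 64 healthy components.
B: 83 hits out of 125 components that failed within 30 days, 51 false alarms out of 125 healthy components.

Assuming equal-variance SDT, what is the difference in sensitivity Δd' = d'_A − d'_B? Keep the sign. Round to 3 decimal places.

A: z(0.9375) = 1.5341, z(0.4219) = -0.1970, d' = 1.7311
B: z(0.6640) = 0.4234, z(0.4080) = -0.2327, d' = 0.6561
Δd' = d'_A − d'_B = 1.7311 − 0.6561 = 1.0750
A has the higher sensitivity.

Δd' = 1.075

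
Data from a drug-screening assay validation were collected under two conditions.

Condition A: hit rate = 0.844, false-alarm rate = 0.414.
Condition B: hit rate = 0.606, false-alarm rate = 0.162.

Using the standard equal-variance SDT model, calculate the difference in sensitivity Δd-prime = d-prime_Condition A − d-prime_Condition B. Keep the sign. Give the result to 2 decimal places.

Condition A: z(0.844) = 1.011, z(0.414) = -0.217, d' = 1.228
Condition B: z(0.606) = 0.269, z(0.162) = -0.986, d' = 1.255
Δd' = d'_Condition A − d'_Condition B = 1.228 − 1.255 = -0.027
Condition B has the higher sensitivity.

Δd-prime = -0.03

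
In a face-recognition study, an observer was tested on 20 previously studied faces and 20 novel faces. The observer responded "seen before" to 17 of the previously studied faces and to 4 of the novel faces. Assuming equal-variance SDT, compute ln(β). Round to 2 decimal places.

ln β = -0.18

H = 17/20 = 0.8500
FA = 4/20 = 0.2000
Φ⁻¹(H) = Φ⁻¹(0.8500) = 1.036
Φ⁻¹(FA) = Φ⁻¹(0.2000) = -0.842
ln β = −½·[z(H)² − z(FA)²] = −0.5 × (1.073 − 0.709) = -0.182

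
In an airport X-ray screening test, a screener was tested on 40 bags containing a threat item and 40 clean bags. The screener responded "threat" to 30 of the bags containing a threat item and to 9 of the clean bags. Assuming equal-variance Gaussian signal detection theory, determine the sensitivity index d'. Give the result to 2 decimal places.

d' = 1.43

H = 30/40 = 0.7500
FA = 9/40 = 0.2250
z(H) = z(0.7500) = 0.674
z(FA) = z(0.2250) = -0.755
d' = z(H) − z(FA) = 0.674 − (-0.755) = 1.429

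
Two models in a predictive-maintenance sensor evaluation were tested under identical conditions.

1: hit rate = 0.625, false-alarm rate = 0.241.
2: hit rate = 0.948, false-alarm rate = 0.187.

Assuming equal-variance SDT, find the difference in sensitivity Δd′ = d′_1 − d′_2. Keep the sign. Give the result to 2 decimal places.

Δd′ = -1.49

1: z(0.625) = 0.319, z(0.241) = -0.703, d' = 1.022
2: z(0.948) = 1.626, z(0.187) = -0.889, d' = 2.515
Δd' = d'_1 − d'_2 = 1.022 − 2.515 = -1.493
2 has the higher sensitivity.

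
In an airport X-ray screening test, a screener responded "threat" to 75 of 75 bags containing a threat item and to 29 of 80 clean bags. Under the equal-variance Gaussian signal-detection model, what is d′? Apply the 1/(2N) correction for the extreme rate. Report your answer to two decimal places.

d′ = 2.83

The hit rate is 75/75 = 1, so apply the 1/(2N) correction: H → 1 − 1/(2·75) = 0.99333.
z(H) = z(0.99333) = 2.475
z(FA) = z(0.36250) = -0.352
d' = 2.475 − (-0.352) = 2.827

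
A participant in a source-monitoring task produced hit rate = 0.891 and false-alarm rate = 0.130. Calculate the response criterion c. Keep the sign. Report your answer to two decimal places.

Φ⁻¹(H) = 1.232
Φ⁻¹(FA) = -1.126
c = −½·[z(H) + z(FA)] = −0.5 × (1.232 + (-1.126)) = -0.053
c < 0: the participant has a liberal response bias.

c = -0.05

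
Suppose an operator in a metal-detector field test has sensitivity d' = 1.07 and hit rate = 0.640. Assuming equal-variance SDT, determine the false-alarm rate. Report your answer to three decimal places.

false-alarm rate = 0.238

z(hit rate) = z(0.640) = 0.3585
z(FA) = z(H) − d' = 0.3585 − 1.07 = -0.7115
false-alarm rate = Φ(-0.7115) = 0.2384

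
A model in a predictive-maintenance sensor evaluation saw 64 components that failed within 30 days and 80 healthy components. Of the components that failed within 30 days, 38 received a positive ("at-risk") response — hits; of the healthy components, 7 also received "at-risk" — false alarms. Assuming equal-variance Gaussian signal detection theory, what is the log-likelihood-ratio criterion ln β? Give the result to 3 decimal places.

ln β = 0.892

H = 38/64 = 0.5938
FA = 7/80 = 0.0875
z(H) = 0.2373
z(FA) = -1.3563
ln β = −½·[z(H)² − z(FA)²] = −0.5 × (0.0563 − 1.8395) = 0.8916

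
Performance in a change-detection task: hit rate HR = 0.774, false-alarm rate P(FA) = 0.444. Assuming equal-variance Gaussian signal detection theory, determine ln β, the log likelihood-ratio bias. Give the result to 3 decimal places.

ln β = -0.273

Φ⁻¹(H) = Φ⁻¹(0.774) = 0.7521
Φ⁻¹(FA) = Φ⁻¹(0.444) = -0.1408
ln β = −½·[z(H)² − z(FA)²] = −0.5 × (0.5657 − 0.0198) = -0.27295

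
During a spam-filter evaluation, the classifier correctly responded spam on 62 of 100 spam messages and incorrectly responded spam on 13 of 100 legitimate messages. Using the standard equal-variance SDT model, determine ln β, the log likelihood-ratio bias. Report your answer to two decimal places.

H = 62/100 = 0.6200
FA = 13/100 = 0.1300
Φ⁻¹(H) = Φ⁻¹(0.6200) = 0.305
Φ⁻¹(FA) = Φ⁻¹(0.1300) = -1.126
ln β = −½·[z(H)² − z(FA)²] = −0.5 × (0.093 − 1.268) = 0.5875

ln β = 0.59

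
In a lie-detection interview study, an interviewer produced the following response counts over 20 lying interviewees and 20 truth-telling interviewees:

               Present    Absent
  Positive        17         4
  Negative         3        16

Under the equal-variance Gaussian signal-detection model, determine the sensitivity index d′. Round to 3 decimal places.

d′ = 1.878

H = 17/20 = 0.8500
FA = 4/20 = 0.2000
Φ⁻¹(H) = Φ⁻¹(0.8500) = 1.0364
Φ⁻¹(FA) = Φ⁻¹(0.2000) = -0.8416
d' = z(H) − z(FA) = 1.0364 − (-0.8416) = 1.8780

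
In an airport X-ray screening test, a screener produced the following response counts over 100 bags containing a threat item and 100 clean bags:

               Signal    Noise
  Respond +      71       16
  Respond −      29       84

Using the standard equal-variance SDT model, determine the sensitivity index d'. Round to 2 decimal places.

H = 71/100 = 0.7100
FA = 16/100 = 0.1600
z(H) = z(0.7100) = 0.5534
z(FA) = z(0.1600) = -0.9945
d' = z(H) − z(FA) = 0.5534 − (-0.9945) = 1.5479

d' = 1.55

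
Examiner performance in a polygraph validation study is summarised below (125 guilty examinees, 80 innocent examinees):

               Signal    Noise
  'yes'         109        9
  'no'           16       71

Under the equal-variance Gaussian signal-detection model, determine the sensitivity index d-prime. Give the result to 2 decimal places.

H = 109/125 = 0.8720
FA = 9/80 = 0.1125
z(H) = 1.1359
z(FA) = -1.2133
d' = z(H) − z(FA) = 1.1359 − (-1.2133) = 2.3492

d-prime = 2.35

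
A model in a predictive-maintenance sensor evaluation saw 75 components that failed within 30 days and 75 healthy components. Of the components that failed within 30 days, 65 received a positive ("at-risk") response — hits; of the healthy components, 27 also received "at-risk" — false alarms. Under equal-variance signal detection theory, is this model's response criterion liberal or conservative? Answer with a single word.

z(H) = 1.111, z(FA) = -0.358
c = −½·(z(H) + z(FA)) = -0.3765
c < 0 → liberal criterion (biased toward responding “yes”).

liberal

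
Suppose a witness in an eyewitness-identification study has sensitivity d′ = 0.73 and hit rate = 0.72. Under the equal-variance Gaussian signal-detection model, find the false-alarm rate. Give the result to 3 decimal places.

z(hit rate) = z(0.72) = 0.5828
z(FA) = z(H) − d' = 0.5828 − 0.73 = -0.1472
false-alarm rate = Φ(-0.1472) = 0.4415

false-alarm rate = 0.442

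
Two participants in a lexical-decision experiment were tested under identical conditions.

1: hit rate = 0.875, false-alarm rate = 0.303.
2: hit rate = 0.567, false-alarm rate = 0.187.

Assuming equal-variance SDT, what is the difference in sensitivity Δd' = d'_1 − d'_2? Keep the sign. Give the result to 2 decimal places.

Δd' = 0.61

1: z(0.875) = 1.150, z(0.303) = -0.516, d' = 1.666
2: z(0.567) = 0.169, z(0.187) = -0.889, d' = 1.058
Δd' = d'_1 − d'_2 = 1.666 − 1.058 = 0.608
1 has the higher sensitivity.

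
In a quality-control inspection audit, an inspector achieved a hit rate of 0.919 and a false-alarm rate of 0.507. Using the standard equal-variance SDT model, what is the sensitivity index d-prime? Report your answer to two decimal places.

z(H) = z(0.919) = 1.3984
z(FA) = z(0.507) = 0.0175
d' = z(H) − z(FA) = 1.3984 − 0.0175 = 1.3809

d-prime = 1.38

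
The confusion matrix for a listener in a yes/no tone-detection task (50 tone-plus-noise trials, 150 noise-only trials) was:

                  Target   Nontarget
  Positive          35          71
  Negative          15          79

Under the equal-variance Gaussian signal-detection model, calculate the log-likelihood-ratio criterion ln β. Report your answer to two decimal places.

H = 35/50 = 0.7000
FA = 71/150 = 0.4733
z(0.7000) = 0.524, z(0.4733) = -0.067
ln β = −½·[z(H)² − z(FA)²] = −0.5 × (0.275 − 0.004) = -0.1355

ln β = -0.14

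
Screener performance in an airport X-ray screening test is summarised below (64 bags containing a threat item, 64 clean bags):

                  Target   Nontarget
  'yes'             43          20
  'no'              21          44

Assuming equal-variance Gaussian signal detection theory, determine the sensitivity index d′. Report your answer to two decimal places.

d′ = 0.93

H = 43/64 = 0.6719
FA = 20/64 = 0.3125
z(H) = z(0.6719) = 0.4452
z(FA) = z(0.3125) = -0.4888
d' = z(H) − z(FA) = 0.4452 − (-0.4888) = 0.9340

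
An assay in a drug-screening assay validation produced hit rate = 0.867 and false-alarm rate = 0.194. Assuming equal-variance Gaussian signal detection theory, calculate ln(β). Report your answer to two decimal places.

ln β = -0.25

Φ⁻¹(H) = Φ⁻¹(0.867) = 1.112
Φ⁻¹(FA) = Φ⁻¹(0.194) = -0.863
ln β = −½·[z(H)² − z(FA)²] = −0.5 × (1.237 − 0.745) = -0.246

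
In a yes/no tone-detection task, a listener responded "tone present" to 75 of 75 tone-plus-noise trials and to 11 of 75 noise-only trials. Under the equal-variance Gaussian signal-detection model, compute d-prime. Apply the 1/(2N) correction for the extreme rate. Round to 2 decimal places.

d-prime = 3.53

The hit rate is 75/75 = 1, so apply the 1/(2N) correction: H → 1 − 1/(2·75) = 0.99333.
z(H) = z(0.99333) = 2.475
z(FA) = z(0.14667) = -1.051
d' = 2.475 − (-1.051) = 3.526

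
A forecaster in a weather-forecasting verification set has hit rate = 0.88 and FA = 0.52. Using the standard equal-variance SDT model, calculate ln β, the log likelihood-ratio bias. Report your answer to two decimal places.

ln β = -0.69

Φ⁻¹(0.88) = 1.175, Φ⁻¹(0.52) = 0.050
ln β = −½·[z(H)² − z(FA)²] = −0.5 × (1.381 − 0.003) = -0.689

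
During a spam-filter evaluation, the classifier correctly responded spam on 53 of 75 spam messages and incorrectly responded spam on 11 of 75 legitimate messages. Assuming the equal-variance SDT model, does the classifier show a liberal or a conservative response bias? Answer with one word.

conservative

z(H) = 0.544, z(FA) = -1.051
c = −½·(z(H) + z(FA)) = 0.2535
c > 0 → conservative criterion (biased toward responding “no”).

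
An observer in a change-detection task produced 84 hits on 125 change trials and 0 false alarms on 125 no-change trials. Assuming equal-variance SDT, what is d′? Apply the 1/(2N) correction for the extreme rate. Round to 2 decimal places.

The false-alarm rate is 0/125 = 0, so apply the 1/(2N) correction: FA → 1/(2·125) = 0.00400.
z(H) = z(0.67200) = 0.445
z(FA) = z(0.00400) = -2.652
d' = 0.445 − (-2.652) = 3.097

d′ = 3.10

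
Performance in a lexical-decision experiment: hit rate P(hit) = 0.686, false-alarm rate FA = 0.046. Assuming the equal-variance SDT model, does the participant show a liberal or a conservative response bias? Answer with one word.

conservative

z(H) = 0.485, z(FA) = -1.685
c = −½·(z(H) + z(FA)) = 0.600
c > 0 → conservative criterion (biased toward responding “no”).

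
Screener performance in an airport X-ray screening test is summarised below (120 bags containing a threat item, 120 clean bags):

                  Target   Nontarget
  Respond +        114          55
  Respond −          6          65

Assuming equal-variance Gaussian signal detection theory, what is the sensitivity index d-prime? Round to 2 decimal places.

H = 114/120 = 0.9500
FA = 55/120 = 0.4583
Φ⁻¹(H) = Φ⁻¹(0.9500) = 1.645
Φ⁻¹(FA) = Φ⁻¹(0.4583) = -0.105
d' = z(H) − z(FA) = 1.645 − (-0.105) = 1.750

d-prime = 1.75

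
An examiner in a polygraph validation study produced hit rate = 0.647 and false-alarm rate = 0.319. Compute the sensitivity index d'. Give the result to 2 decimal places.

z(0.647) = 0.377, z(0.319) = -0.470
d' = z(H) − z(FA) = 0.377 − (-0.470) = 0.847

d' = 0.85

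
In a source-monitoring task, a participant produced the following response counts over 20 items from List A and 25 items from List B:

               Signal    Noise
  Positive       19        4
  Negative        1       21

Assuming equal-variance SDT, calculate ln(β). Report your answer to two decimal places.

H = 19/20 = 0.9500
FA = 4/25 = 0.1600
Φ⁻¹(H) = 1.645
Φ⁻¹(FA) = -0.994
ln β = −½·[z(H)² − z(FA)²] = −0.5 × (2.706 − 0.988) = -0.859

ln β = -0.86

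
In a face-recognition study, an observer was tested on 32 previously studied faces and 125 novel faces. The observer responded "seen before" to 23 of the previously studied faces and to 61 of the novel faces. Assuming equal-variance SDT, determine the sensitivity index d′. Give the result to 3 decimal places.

d′ = 0.609

H = 23/32 = 0.7188
FA = 61/125 = 0.4880
z(H) = 0.5793
z(FA) = -0.0301
d' = z(H) − z(FA) = 0.5793 − (-0.0301) = 0.6094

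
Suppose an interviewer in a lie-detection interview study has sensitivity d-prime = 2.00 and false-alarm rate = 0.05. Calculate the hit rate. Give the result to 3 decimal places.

hit rate = 0.639

z(false-alarm rate) = z(0.05) = -1.6449
z(H) = z(FA) + d' = -1.6449 + 2.00 = 0.3551
hit rate = Φ(0.3551) = 0.6387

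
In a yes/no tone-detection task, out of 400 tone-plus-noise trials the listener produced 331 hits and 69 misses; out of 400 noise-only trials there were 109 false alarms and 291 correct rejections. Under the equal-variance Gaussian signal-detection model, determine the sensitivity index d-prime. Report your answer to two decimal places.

H = 331/400 = 0.8275
FA = 109/400 = 0.2725
z(H) = z(0.8275) = 0.9443
z(FA) = z(0.2725) = -0.6053
d' = z(H) − z(FA) = 0.9443 − (-0.6053) = 1.5496

d-prime = 1.55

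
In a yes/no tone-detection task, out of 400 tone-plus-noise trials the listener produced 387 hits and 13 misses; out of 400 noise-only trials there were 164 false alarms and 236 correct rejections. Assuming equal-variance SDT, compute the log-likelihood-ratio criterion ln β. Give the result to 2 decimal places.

ln β = -1.68

H = 387/400 = 0.9675
FA = 164/400 = 0.4100
z(H) = 1.845
z(FA) = -0.228
ln β = −½·[z(H)² − z(FA)²] = −0.5 × (3.404 − 0.052) = -1.676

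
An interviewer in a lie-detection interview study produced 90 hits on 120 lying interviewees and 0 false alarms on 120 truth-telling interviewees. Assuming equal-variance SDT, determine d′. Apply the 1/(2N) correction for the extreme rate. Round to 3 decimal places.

The false-alarm rate is 0/120 = 0, so apply the 1/(2N) correction: FA → 1/(2·120) = 0.00417.
z(H) = z(0.75000) = 0.6745
z(FA) = z(0.00417) = -2.6380
d' = 0.6745 − (-2.6380) = 3.3125

d′ = 3.313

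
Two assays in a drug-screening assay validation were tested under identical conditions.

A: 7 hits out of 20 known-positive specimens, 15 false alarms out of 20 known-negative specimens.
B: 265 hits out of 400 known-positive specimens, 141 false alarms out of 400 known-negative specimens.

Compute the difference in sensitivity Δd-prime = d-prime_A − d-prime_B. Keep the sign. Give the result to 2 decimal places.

Δd-prime = -1.86

A: z(0.3500) = -0.385, z(0.7500) = 0.674, d' = -1.059
B: z(0.6625) = 0.419, z(0.3525) = -0.379, d' = 0.798
Δd' = d'_A − d'_B = -1.059 − 0.798 = -1.857
B has the higher sensitivity.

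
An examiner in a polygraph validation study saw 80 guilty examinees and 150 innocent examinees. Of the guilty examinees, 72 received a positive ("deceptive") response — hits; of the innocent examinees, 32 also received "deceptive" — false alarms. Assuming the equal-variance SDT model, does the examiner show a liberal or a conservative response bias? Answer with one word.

liberal

z(H) = 1.282, z(FA) = -0.795
c = −½·(z(H) + z(FA)) = -0.2435
c < 0 → liberal criterion (biased toward responding “yes”).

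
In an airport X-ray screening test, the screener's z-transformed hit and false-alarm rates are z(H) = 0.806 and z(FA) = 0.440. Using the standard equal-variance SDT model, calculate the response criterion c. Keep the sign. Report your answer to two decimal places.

c = -0.62

c = −½·[z(H) + z(FA)] = −½·(0.806 + 0.440) = -0.623
c < 0: the screener has a liberal response bias.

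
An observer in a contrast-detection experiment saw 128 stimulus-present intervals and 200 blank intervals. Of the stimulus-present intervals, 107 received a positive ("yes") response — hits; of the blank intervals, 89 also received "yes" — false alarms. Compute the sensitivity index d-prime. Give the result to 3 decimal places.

H = 107/128 = 0.8359
FA = 89/200 = 0.4450
z(0.8359) = 0.9777, z(0.4450) = -0.1383
d' = z(H) − z(FA) = 0.9777 − (-0.1383) = 1.1160

d-prime = 1.116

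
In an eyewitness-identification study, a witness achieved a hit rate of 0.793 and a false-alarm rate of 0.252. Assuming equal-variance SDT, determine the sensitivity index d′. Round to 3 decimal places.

Φ⁻¹(0.793) = 0.8169, Φ⁻¹(0.252) = -0.6682
d' = z(H) − z(FA) = 0.8169 − (-0.6682) = 1.4851

d′ = 1.485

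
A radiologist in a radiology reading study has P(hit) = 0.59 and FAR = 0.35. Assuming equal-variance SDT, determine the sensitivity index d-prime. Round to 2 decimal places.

Φ⁻¹(H) = Φ⁻¹(0.59) = 0.2275
Φ⁻¹(FA) = Φ⁻¹(0.35) = -0.3853
d' = z(H) − z(FA) = 0.2275 − (-0.3853) = 0.6128

d-prime = 0.61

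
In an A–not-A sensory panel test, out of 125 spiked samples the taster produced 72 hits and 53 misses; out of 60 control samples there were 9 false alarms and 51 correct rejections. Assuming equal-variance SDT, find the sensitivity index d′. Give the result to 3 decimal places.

H = 72/125 = 0.5760
FA = 9/60 = 0.1500
z(H) = 0.1917
z(FA) = -1.0364
d' = z(H) − z(FA) = 0.1917 − (-1.0364) = 1.2281

d′ = 1.228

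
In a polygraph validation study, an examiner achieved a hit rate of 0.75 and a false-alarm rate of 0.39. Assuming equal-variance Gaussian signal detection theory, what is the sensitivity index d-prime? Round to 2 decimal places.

d-prime = 0.95

Φ⁻¹(H) = 0.6745
Φ⁻¹(FA) = -0.2793
d' = z(H) − z(FA) = 0.6745 − (-0.2793) = 0.9538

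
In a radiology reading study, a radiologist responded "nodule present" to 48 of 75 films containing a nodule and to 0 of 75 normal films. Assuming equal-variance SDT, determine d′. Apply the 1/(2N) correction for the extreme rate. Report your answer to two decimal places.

d′ = 2.83

The false-alarm rate is 0/75 = 0, so apply the 1/(2N) correction: FA → 1/(2·75) = 0.00667.
z(H) = z(0.64000) = 0.358
z(FA) = z(0.00667) = -2.475
d' = 0.358 − (-2.475) = 2.833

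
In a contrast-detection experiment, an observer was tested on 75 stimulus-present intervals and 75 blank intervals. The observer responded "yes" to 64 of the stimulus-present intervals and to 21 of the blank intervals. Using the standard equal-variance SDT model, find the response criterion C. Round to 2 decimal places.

H = 64/75 = 0.8533
FA = 21/75 = 0.2800
Φ⁻¹(0.8533) = 1.0507, Φ⁻¹(0.2800) = -0.5828
c = −½·[z(H) + z(FA)] = −0.5 × (1.0507 + (-0.5828)) = -0.23395
c < 0: the observer has a liberal response bias.

C = -0.23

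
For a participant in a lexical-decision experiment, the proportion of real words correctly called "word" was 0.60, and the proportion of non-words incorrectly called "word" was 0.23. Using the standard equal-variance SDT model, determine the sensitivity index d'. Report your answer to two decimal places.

z(H) = 0.2533
z(FA) = -0.7388
d' = z(H) − z(FA) = 0.2533 − (-0.7388) = 0.9921

d' = 0.99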